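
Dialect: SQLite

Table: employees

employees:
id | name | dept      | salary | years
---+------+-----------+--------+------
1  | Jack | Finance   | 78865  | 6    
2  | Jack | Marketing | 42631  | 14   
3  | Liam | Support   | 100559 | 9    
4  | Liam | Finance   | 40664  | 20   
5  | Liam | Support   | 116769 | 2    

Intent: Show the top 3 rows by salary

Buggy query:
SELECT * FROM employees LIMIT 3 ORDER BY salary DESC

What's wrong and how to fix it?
Bug: ORDER BY cannot follow LIMIT; LIMIT is the final clause

Fix: Sort with ORDER BY, then apply LIMIT

Corrected query:
SELECT * FROM employees ORDER BY salary DESC LIMIT 3

Result:
id | name | dept    | salary | years
---+------+---------+--------+------
5  | Liam | Support | 116769 | 2    
3  | Liam | Support | 100559 | 9    
1  | Jack | Finance | 78865  | 6    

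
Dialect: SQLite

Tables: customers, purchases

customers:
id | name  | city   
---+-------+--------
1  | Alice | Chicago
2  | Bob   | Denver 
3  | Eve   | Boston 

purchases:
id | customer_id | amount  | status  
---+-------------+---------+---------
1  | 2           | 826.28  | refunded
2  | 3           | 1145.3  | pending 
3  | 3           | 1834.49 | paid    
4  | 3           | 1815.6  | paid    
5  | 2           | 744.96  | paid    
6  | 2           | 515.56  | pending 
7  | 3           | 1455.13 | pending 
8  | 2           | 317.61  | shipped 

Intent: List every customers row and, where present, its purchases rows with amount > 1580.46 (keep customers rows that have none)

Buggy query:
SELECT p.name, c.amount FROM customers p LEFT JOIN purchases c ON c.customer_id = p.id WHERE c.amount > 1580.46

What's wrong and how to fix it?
Bug: A WHERE condition on the right-hand table after LEFT JOIN drops unmatched parents

Fix: Move the right-table condition into the ON clause so unmatched parents are kept

Corrected query:
SELECT p.name, c.amount FROM customers p LEFT JOIN purchases c ON c.customer_id = p.id AND c.amount > 1580.46

Result:
name  | amount 
------+--------
Alice | NULL   
Bob   | NULL   
Eve   | 1815.6 
Eve   | 1834.49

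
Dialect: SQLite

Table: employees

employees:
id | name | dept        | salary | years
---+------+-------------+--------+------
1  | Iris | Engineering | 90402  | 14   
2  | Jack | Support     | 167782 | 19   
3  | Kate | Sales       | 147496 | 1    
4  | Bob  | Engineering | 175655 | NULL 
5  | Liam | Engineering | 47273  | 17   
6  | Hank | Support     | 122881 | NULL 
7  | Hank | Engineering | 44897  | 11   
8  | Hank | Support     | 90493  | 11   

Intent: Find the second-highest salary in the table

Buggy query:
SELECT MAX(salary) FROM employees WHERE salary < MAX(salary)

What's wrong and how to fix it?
Bug: The inner MAX is an aggregate inside WHERE, which is not allowed

Fix: Compute the overall MAX in a subquery, then take MAX of rows below it

Corrected query:
SELECT MAX(salary) FROM employees WHERE salary < (SELECT MAX(salary) FROM employees)

Result:
MAX(salary)
-----------
167782     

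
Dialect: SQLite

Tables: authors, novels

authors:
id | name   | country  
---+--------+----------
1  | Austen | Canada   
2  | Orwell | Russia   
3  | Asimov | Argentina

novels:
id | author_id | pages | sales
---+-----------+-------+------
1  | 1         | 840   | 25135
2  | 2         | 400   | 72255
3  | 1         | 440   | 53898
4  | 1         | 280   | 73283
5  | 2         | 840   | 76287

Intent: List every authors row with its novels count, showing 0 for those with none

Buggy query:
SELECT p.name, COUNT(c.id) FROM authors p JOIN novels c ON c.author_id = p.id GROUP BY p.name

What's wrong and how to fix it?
Bug: INNER JOIN drops authors rows that have no matching novels rows

Fix: Use LEFT JOIN so parents without children still appear (COUNT(c.id) gives 0)

Corrected query:
SELECT p.name, COUNT(c.id) FROM authors p LEFT JOIN novels c ON c.author_id = p.id GROUP BY p.name

Result:
name   | COUNT(c.id)
-------+------------
Asimov | 0          
Austen | 3          
Orwell | 2          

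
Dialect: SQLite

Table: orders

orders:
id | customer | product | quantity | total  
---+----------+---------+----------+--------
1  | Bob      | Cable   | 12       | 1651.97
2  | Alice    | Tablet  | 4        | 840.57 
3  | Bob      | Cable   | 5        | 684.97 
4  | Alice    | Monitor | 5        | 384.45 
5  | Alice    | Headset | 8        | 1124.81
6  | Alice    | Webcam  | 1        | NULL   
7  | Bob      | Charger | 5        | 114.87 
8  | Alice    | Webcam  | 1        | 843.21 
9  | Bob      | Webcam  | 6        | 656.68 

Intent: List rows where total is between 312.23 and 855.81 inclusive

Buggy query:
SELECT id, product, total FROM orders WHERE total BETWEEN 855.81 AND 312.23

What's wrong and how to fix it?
Bug: BETWEEN expects the lower bound first; with 855.81 AND 312.23 the range is empty

Fix: Swap the bounds so the smaller value comes first

Corrected query:
SELECT id, product, total FROM orders WHERE total BETWEEN 312.23 AND 855.81

Result:
id | product | total 
---+---------+-------
2  | Tablet  | 840.57
3  | Cable   | 684.97
4  | Monitor | 384.45
8  | Webcam  | 843.21
9  | Webcam  | 656.68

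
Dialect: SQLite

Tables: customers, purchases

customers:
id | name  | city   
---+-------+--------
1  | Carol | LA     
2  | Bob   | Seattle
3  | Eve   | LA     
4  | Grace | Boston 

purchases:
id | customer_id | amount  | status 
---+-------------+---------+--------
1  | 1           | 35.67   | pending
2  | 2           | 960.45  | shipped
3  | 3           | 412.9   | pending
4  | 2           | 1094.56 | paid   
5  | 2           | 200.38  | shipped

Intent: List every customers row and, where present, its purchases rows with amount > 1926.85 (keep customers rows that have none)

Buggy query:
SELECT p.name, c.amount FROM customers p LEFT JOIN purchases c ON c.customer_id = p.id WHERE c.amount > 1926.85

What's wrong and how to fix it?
Bug: A WHERE condition on the right-hand table after LEFT JOIN drops unmatched parents

Fix: Put 'c.amount > 1926.85' in the JOIN's ON clause instead of WHERE

Corrected query:
SELECT p.name, c.amount FROM customers p LEFT JOIN purchases c ON c.customer_id = p.id AND c.amount > 1926.85

Result:
name  | amount
------+-------
Carol | NULL  
Bob   | NULL  
Eve   | NULL  
Grace | NULL  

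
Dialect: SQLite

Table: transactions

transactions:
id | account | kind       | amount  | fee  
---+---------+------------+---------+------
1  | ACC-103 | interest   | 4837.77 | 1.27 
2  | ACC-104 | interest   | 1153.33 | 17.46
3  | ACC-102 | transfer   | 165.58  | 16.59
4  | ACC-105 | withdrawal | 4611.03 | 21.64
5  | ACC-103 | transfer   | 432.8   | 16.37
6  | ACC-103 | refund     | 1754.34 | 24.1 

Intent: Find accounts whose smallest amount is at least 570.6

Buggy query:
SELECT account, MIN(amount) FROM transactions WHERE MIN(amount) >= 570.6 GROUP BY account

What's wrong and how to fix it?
Bug: Aggregates like MIN are computed per group after WHERE runs

Fix: Replace WHERE with HAVING after the GROUP BY

Corrected query:
SELECT account, MIN(amount) FROM transactions GROUP BY account HAVING MIN(amount) >= 570.6

Result:
account | MIN(amount)
--------+------------
ACC-104 | 1153.33    
ACC-105 | 4611.03    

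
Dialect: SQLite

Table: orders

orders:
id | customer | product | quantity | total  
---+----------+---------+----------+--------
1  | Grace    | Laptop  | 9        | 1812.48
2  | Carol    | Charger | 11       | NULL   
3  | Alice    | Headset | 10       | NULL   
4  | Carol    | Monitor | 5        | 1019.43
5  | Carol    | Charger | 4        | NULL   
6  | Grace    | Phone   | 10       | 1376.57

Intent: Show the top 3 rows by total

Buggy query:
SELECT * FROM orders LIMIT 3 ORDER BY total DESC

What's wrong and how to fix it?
Bug: ORDER BY cannot follow LIMIT; LIMIT is the final clause

Fix: Sort with ORDER BY, then apply LIMIT

Corrected query:
SELECT * FROM orders ORDER BY total DESC LIMIT 3

Result:
id | customer | product | quantity | total  
---+----------+---------+----------+--------
1  | Grace    | Laptop  | 9        | 1812.48
6  | Grace    | Phone   | 10       | 1376.57
4  | Carol    | Monitor | 5        | 1019.43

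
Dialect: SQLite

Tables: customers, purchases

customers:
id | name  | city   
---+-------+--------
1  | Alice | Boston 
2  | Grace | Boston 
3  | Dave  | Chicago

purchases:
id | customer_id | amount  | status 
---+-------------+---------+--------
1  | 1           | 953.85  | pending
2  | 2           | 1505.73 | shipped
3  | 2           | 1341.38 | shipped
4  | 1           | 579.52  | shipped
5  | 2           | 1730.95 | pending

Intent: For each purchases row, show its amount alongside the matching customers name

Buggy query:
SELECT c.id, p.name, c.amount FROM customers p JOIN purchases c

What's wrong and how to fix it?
Bug: JOIN with no ON clause produces a cartesian product; every purchases row pairs with every customers row

Fix: Specify the join condition linking the foreign key to the parent id

Corrected query:
SELECT c.id, p.name, c.amount FROM customers p JOIN purchases c ON c.customer_id = p.id

Result:
id | name  | amount 
---+-------+--------
1  | Alice | 953.85 
2  | Grace | 1505.73
3  | Grace | 1341.38
4  | Alice | 579.52 
5  | Grace | 1730.95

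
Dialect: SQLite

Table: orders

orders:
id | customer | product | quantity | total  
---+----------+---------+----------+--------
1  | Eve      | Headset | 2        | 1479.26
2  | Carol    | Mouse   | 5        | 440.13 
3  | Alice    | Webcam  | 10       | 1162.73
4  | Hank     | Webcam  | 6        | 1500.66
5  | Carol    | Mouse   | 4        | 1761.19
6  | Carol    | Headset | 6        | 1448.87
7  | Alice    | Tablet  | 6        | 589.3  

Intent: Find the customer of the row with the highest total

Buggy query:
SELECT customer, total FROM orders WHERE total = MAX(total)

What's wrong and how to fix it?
Bug: WHERE is evaluated per row; an aggregate over the whole table isn't defined there

Fix: Wrap MAX in a scalar subquery so WHERE compares against a single value

Corrected query:
SELECT customer, total FROM orders WHERE total = (SELECT MAX(total) FROM orders)

Result:
customer | total  
---------+--------
Carol    | 1761.19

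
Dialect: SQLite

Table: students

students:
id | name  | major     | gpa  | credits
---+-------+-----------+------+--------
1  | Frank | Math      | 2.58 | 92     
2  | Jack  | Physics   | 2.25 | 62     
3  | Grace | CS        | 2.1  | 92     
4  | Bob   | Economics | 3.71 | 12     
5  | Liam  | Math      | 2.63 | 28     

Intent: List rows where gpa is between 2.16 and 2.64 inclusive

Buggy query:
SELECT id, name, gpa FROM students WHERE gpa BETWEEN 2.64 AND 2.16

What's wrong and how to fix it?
Bug: BETWEEN expects the lower bound first; with 2.64 AND 2.16 the range is empty

Fix: Write BETWEEN 2.16 AND 2.64

Corrected query:
SELECT id, name, gpa FROM students WHERE gpa BETWEEN 2.16 AND 2.64

Result:
id | name  | gpa 
---+-------+-----
1  | Frank | 2.58
2  | Jack  | 2.25
5  | Liam  | 2.63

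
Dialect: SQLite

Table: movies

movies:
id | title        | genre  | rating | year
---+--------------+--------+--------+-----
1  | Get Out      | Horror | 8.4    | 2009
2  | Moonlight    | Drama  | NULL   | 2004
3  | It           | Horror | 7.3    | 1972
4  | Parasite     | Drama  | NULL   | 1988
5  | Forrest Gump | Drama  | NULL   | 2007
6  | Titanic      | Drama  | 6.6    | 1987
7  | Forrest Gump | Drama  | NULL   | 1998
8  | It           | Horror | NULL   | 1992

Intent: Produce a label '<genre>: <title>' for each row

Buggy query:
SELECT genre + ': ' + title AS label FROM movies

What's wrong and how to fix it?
Bug: SQLite uses || for string concatenation; + coerces text to numbers (yielding 0)

Fix: Use the || operator for string concatenation

Corrected query:
SELECT genre || ': ' || title AS label FROM movies

Result:
label              
-------------------
Horror: Get Out    
Drama: Moonlight   
Horror: It         
Drama: Parasite    
Drama: Forrest Gump
Drama: Titanic     
Drama: Forrest Gump
Horror: It         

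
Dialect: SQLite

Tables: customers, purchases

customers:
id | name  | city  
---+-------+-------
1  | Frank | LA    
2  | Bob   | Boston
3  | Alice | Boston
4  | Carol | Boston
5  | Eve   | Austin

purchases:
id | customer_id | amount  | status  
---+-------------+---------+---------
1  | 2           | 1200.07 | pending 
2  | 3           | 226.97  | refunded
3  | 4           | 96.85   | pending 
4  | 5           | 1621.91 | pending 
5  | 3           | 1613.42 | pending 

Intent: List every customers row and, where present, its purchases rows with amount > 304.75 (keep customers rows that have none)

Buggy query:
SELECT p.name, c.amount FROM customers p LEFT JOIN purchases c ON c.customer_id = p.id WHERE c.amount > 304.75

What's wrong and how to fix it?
Bug: Filtering c.amount in WHERE discards the NULL rows produced by LEFT JOIN, turning it into an inner join

Fix: Put 'c.amount > 304.75' in the JOIN's ON clause instead of WHERE

Corrected query:
SELECT p.name, c.amount FROM customers p LEFT JOIN purchases c ON c.customer_id = p.id AND c.amount > 304.75

Result:
name  | amount 
------+--------
Frank | NULL   
Bob   | 1200.07
Alice | 1613.42
Carol | NULL   
Eve   | 1621.91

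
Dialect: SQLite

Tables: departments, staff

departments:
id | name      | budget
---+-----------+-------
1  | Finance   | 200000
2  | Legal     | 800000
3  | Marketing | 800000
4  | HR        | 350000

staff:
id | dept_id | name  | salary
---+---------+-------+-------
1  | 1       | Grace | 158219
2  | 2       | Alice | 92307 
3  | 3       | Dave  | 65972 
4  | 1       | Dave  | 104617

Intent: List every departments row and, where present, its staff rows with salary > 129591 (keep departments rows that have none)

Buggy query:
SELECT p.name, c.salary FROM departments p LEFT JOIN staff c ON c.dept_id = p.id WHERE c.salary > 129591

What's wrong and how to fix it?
Bug: Filtering c.salary in WHERE discards the NULL rows produced by LEFT JOIN, turning it into an inner join

Fix: Move the right-table condition into the ON clause so unmatched parents are kept

Corrected query:
SELECT p.name, c.salary FROM departments p LEFT JOIN staff c ON c.dept_id = p.id AND c.salary > 129591

Result:
name      | salary
----------+-------
Finance   | 158219
Legal     | NULL  
Marketing | NULL  
HR        | NULL  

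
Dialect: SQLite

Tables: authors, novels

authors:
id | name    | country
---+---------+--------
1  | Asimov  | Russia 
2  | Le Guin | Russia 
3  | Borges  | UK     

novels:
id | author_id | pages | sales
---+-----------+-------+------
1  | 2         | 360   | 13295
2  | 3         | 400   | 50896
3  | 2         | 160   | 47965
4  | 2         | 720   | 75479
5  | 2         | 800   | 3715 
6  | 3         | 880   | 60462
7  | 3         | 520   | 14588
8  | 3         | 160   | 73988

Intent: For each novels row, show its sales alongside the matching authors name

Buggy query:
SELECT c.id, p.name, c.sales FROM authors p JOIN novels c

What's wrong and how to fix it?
Bug: Missing join condition: each novels row is matched to all authors rows instead of just its own

Fix: Add ON c.author_id = p.id to the JOIN

Corrected query:
SELECT c.id, p.name, c.sales FROM authors p JOIN novels c ON c.author_id = p.id

Result:
id | name    | sales
---+---------+------
1  | Le Guin | 13295
2  | Borges  | 50896
3  | Le Guin | 47965
4  | Le Guin | 75479
5  | Le Guin | 3715 
6  | Borges  | 60462
7  | Borges  | 14588
8  | Borges  | 73988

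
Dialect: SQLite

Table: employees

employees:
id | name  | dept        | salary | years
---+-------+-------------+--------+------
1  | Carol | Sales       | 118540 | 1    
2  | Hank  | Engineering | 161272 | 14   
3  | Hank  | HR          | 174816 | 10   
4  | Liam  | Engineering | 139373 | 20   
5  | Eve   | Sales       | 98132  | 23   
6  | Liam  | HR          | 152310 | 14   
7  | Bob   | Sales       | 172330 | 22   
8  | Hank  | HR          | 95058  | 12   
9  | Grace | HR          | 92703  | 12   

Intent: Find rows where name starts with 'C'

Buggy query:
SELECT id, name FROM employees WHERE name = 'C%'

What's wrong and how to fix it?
Bug: Wildcards only work with LIKE; '=' treats '%' as a literal character

Fix: Use LIKE for wildcard pattern matching

Corrected query:
SELECT id, name FROM employees WHERE name LIKE 'C%'

Result:
id | name 
---+------
1  | Carol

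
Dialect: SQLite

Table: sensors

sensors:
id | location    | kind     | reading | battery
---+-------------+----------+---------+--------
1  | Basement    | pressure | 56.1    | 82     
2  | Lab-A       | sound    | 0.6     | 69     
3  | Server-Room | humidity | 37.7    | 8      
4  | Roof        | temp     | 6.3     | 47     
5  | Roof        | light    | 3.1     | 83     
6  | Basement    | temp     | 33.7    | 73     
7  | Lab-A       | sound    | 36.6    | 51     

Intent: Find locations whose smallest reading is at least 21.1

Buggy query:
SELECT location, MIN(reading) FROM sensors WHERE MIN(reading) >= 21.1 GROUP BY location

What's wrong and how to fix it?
Bug: MIN() in WHERE is a misuse of aggregate

Fix: Use HAVING for the per-group MIN condition

Corrected query:
SELECT location, MIN(reading) FROM sensors GROUP BY location HAVING MIN(reading) >= 21.1

Result:
location    | MIN(reading)
------------+-------------
Basement    | 33.7        
Server-Room | 37.7        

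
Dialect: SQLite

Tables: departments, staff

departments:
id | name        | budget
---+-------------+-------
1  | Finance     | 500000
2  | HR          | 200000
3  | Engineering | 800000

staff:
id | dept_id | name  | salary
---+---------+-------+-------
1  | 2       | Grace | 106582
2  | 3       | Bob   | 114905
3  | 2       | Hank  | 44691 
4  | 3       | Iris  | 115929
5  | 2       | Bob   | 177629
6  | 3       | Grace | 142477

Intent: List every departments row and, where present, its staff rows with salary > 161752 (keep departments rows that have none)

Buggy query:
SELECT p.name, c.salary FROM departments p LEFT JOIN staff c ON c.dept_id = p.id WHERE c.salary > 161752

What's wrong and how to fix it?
Bug: Filtering c.salary in WHERE discards the NULL rows produced by LEFT JOIN, turning it into an inner join

Fix: Move the right-table condition into the ON clause so unmatched parents are kept

Corrected query:
SELECT p.name, c.salary FROM departments p LEFT JOIN staff c ON c.dept_id = p.id AND c.salary > 161752

Result:
name        | salary
------------+-------
Finance     | NULL  
HR          | 177629
Engineering | NULL  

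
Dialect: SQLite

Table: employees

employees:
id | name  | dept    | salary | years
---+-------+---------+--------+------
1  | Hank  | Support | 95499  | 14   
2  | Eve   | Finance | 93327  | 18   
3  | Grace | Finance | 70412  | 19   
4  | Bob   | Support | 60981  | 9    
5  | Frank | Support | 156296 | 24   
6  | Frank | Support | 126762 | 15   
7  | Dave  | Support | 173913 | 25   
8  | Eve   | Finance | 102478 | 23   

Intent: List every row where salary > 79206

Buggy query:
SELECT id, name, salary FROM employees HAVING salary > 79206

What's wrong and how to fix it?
Bug: This is a non-aggregate query (no GROUP BY, no aggregates), so in SQLite the HAVING clause is invalid here; a row-level condition belongs in WHERE

Fix: Replace HAVING with WHERE since the condition applies to individual rows

Corrected query:
SELECT id, name, salary FROM employees WHERE salary > 79206

Result:
id | name  | salary
---+-------+-------
1  | Hank  | 95499 
2  | Eve   | 93327 
5  | Frank | 156296
6  | Frank | 126762
7  | Dave  | 173913
8  | Eve   | 102478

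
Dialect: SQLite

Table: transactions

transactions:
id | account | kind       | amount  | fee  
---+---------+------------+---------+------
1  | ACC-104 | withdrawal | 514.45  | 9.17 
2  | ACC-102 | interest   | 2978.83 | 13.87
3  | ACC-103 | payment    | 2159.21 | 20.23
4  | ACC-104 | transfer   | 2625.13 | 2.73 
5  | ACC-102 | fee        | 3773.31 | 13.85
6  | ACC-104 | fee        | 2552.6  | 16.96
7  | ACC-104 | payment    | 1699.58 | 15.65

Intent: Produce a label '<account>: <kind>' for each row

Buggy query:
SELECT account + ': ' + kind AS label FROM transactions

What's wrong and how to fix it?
Bug: '+' is numeric addition; on text columns SQLite converts them to 0 instead of concatenating

Fix: Use the || operator for string concatenation

Corrected query:
SELECT account || ': ' || kind AS label FROM transactions

Result:
label              
-------------------
ACC-104: withdrawal
ACC-102: interest  
ACC-103: payment   
ACC-104: transfer  
ACC-102: fee       
ACC-104: fee       
ACC-104: payment   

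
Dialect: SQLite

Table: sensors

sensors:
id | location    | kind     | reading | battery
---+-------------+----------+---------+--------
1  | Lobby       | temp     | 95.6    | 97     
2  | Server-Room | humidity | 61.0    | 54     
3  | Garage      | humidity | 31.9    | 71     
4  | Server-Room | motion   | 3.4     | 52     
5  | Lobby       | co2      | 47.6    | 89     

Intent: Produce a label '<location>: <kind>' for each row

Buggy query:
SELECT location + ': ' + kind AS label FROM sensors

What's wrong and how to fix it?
Bug: SQLite uses || for string concatenation; + coerces text to numbers (yielding 0)

Fix: Use the || operator for string concatenation

Corrected query:
SELECT location || ': ' || kind AS label FROM sensors

Result:
label                
---------------------
Lobby: temp          
Server-Room: humidity
Garage: humidity     
Server-Room: motion  
Lobby: co2           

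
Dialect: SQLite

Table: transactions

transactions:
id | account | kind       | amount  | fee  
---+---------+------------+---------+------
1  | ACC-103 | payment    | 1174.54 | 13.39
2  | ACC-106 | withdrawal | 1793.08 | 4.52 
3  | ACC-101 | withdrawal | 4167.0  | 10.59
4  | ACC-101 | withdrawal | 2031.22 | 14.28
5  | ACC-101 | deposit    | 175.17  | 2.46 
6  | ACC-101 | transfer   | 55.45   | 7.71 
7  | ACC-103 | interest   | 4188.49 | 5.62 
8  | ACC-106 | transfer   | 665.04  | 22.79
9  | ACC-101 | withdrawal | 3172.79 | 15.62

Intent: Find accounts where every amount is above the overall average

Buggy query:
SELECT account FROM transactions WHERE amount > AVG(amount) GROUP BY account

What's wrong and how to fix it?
Bug: WHERE evaluates per row before aggregation, so AVG() is unavailable

Fix: Compute the overall average in a scalar subquery and compare each group's MIN against it in HAVING

Corrected query:
SELECT account FROM transactions GROUP BY account HAVING MIN(amount) > (SELECT AVG(amount) FROM transactions)

Result:
(no rows)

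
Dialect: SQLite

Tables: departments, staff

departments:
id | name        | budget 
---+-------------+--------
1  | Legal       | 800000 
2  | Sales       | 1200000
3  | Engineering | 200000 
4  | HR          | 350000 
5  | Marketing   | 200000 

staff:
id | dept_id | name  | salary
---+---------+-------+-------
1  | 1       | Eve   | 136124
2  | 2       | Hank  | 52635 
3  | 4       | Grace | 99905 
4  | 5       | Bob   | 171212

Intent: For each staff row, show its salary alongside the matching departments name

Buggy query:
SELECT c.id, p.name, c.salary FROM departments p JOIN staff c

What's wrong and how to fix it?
Bug: Missing join condition: each staff row is matched to all departments rows instead of just its own

Fix: Specify the join condition linking the foreign key to the parent id

Corrected query:
SELECT c.id, p.name, c.salary FROM departments p JOIN staff c ON c.dept_id = p.id

Result:
id | name      | salary
---+-----------+-------
1  | Legal     | 136124
2  | Sales     | 52635 
3  | HR        | 99905 
4  | Marketing | 171212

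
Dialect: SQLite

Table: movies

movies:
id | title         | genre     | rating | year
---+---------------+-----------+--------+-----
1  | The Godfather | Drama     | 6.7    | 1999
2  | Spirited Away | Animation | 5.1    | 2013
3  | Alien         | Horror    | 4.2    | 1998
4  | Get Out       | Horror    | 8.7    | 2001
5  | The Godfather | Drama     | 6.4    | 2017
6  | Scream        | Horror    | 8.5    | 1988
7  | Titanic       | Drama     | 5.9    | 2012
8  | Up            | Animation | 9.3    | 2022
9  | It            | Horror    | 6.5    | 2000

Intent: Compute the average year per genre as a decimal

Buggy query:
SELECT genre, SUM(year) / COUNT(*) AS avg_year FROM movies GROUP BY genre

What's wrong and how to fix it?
Bug: Both operands are integers, so '/' performs integer division and truncates

Fix: Multiply by 1.0 (or CAST to REAL) to force floating-point division

Corrected query:
SELECT genre, SUM(year) * 1.0 / COUNT(*) AS avg_year FROM movies GROUP BY genre

Result:
genre     | avg_year   
----------+------------
Animation | 2017.5     
Drama     | 2009.333333
Horror    | 1996.75    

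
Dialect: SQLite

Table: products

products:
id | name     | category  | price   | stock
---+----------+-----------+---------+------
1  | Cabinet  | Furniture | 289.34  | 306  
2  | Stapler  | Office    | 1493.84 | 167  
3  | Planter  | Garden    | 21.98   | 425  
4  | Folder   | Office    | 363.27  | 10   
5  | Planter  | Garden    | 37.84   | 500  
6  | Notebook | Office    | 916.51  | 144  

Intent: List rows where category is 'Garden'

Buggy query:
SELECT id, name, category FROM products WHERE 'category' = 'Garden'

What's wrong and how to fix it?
Bug: Single quotes denote string literals in SQL; the column name is being compared as a constant string

Fix: Remove the quotes around the column name (or use double quotes for an identifier)

Corrected query:
SELECT id, name, category FROM products WHERE category = 'Garden'

Result:
id | name    | category
---+---------+---------
3  | Planter | Garden  
5  | Planter | Garden  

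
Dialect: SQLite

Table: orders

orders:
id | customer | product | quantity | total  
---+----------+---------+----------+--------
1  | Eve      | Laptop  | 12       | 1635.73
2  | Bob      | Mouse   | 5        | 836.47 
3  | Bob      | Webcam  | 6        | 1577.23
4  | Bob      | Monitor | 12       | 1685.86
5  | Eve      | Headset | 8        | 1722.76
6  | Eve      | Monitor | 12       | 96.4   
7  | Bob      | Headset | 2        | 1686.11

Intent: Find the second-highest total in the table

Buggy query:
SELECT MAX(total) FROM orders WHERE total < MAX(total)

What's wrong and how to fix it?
Bug: MAX(total) on the right of the comparison is an aggregate-in-WHERE error

Fix: Compute the overall MAX in a subquery, then take MAX of rows below it

Corrected query:
SELECT MAX(total) FROM orders WHERE total < (SELECT MAX(total) FROM orders)

Result:
MAX(total)
----------
1686.11   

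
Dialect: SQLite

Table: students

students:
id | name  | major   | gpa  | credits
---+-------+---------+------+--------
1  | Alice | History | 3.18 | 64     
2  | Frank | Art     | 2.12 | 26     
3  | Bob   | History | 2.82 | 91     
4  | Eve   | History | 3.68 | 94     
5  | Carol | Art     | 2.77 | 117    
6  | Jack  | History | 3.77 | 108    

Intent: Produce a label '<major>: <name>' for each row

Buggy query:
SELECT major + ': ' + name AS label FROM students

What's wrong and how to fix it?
Bug: SQLite uses || for string concatenation; + coerces text to numbers (yielding 0)

Fix: Use the || operator for string concatenation

Corrected query:
SELECT major || ': ' || name AS label FROM students

Result:
label         
--------------
History: Alice
Art: Frank    
History: Bob  
History: Eve  
Art: Carol    
History: Jack 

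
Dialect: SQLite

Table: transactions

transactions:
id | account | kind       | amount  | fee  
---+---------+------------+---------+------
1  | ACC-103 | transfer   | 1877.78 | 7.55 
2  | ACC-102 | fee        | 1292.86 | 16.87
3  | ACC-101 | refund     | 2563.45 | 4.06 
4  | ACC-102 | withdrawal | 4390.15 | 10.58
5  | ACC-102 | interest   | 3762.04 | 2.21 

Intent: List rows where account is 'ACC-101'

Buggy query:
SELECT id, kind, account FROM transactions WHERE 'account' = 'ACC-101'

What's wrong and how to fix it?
Bug: 'account' in single quotes is a string literal, not the column; the comparison is literal-vs-literal and never true

Fix: Remove the quotes around the column name (or use double quotes for an identifier)

Corrected query:
SELECT id, kind, account FROM transactions WHERE account = 'ACC-101'

Result:
id | kind   | account
---+--------+--------
3  | refund | ACC-101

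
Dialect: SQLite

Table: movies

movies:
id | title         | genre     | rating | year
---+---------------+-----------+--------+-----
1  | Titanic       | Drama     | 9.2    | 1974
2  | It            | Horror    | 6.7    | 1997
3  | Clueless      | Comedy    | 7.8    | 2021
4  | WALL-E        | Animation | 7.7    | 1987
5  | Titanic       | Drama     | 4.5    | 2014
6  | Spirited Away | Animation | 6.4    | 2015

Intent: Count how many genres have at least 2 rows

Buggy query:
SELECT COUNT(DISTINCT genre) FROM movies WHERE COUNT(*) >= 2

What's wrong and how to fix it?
Bug: COUNT(*) cannot appear in WHERE; the per-group count doesn't exist yet

Fix: Group first with HAVING COUNT(*) >= 2, then COUNT the resulting groups

Corrected query:
SELECT COUNT(*) FROM (SELECT genre FROM movies GROUP BY genre HAVING COUNT(*) >= 2)

Result:
COUNT(*)
--------
2       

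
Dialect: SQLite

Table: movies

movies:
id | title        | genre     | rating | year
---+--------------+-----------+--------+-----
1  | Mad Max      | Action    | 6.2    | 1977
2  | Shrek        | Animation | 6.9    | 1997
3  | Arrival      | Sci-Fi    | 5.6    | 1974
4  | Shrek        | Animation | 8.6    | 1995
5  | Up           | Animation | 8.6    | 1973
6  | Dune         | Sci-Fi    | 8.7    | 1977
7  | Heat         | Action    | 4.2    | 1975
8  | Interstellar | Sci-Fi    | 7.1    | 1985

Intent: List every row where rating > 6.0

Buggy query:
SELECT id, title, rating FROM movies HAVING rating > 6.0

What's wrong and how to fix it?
Bug: This is a non-aggregate query (no GROUP BY, no aggregates), so in SQLite the HAVING clause is invalid here; a row-level condition belongs in WHERE

Fix: Replace HAVING with WHERE since the condition applies to individual rows

Corrected query:
SELECT id, title, rating FROM movies WHERE rating > 6.0

Result:
id | title        | rating
---+--------------+-------
1  | Mad Max      | 6.2   
2  | Shrek        | 6.9   
4  | Shrek        | 8.6   
5  | Up           | 8.6   
6  | Dune         | 8.7   
8  | Interstellar | 7.1   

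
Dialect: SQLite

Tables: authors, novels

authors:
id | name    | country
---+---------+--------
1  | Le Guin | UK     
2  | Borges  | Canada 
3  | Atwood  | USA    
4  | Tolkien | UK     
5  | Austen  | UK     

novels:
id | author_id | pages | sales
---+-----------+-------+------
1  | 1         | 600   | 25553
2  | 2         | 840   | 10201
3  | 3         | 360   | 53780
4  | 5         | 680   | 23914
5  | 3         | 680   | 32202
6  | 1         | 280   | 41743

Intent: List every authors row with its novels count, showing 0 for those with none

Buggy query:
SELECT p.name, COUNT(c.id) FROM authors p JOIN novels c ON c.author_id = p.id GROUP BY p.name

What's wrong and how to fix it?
Bug: INNER JOIN drops authors rows that have no matching novels rows

Fix: Use LEFT JOIN so parents without children still appear (COUNT(c.id) gives 0)

Corrected query:
SELECT p.name, COUNT(c.id) FROM authors p LEFT JOIN novels c ON c.author_id = p.id GROUP BY p.name

Result:
name    | COUNT(c.id)
--------+------------
Atwood  | 2          
Austen  | 1          
Borges  | 1          
Le Guin | 2          
Tolkien | 0          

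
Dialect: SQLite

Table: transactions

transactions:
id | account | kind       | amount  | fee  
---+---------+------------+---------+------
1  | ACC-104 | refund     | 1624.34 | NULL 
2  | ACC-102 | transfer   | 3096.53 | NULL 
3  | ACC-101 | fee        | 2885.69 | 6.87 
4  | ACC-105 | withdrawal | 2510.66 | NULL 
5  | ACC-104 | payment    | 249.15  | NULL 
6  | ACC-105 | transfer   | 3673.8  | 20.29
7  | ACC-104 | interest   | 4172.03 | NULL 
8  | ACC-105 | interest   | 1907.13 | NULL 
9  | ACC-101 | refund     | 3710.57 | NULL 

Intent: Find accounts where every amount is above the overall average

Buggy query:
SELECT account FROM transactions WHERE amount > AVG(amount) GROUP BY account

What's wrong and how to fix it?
Bug: AVG() is an aggregate; it can't sit directly in WHERE

Fix: Compute the overall average in a scalar subquery and compare each group's MIN against it in HAVING

Corrected query:
SELECT account FROM transactions GROUP BY account HAVING MIN(amount) > (SELECT AVG(amount) FROM transactions)

Result:
account
-------
ACC-101
ACC-102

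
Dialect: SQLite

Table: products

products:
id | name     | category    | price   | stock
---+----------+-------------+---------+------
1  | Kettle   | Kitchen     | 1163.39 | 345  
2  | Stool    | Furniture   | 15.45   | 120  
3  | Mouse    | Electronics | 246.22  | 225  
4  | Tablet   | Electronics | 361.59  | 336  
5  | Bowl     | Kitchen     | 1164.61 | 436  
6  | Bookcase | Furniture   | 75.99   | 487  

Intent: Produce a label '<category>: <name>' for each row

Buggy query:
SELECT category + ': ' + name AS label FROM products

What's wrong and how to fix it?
Bug: SQLite uses || for string concatenation; + coerces text to numbers (yielding 0)

Fix: Replace + with || to concatenate text

Corrected query:
SELECT category || ': ' || name AS label FROM products

Result:
label              
-------------------
Kitchen: Kettle    
Furniture: Stool   
Electronics: Mouse 
Electronics: Tablet
Kitchen: Bowl      
Furniture: Bookcase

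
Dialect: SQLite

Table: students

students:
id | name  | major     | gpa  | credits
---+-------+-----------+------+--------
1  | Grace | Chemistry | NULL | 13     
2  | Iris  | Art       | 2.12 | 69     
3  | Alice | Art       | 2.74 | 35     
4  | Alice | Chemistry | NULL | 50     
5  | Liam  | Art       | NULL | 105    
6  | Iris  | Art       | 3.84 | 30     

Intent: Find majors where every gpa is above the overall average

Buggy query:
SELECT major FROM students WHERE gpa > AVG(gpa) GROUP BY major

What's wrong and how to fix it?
Bug: AVG() is an aggregate; it can't sit directly in WHERE

Fix: Use a subquery for AVG and a HAVING MIN(...) filter so the condition holds for every row in the group

Corrected query:
SELECT major FROM students GROUP BY major HAVING MIN(gpa) > (SELECT AVG(gpa) FROM students)

Result:
(no rows)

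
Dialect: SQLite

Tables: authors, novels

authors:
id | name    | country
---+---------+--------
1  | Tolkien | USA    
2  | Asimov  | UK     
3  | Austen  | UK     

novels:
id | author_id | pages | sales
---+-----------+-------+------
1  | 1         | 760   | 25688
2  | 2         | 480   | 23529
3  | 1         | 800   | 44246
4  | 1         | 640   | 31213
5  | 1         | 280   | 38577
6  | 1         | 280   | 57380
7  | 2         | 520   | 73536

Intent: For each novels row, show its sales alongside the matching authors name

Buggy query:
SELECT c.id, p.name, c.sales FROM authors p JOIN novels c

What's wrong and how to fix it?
Bug: JOIN with no ON clause produces a cartesian product; every novels row pairs with every authors row

Fix: Add ON c.author_id = p.id to the JOIN

Corrected query:
SELECT c.id, p.name, c.sales FROM authors p JOIN novels c ON c.author_id = p.id

Result:
id | name    | sales
---+---------+------
1  | Tolkien | 25688
2  | Asimov  | 23529
3  | Tolkien | 44246
4  | Tolkien | 31213
5  | Tolkien | 38577
6  | Tolkien | 57380
7  | Asimov  | 73536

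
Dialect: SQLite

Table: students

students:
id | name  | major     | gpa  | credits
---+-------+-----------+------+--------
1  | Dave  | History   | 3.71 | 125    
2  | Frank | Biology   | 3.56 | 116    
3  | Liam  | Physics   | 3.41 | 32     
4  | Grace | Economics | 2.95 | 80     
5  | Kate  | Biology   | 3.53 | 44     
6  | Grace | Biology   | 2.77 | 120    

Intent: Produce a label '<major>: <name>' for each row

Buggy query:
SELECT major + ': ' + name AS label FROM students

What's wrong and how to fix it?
Bug: '+' is numeric addition; on text columns SQLite converts them to 0 instead of concatenating

Fix: Use the || operator for string concatenation

Corrected query:
SELECT major || ': ' || name AS label FROM students

Result:
label           
----------------
History: Dave   
Biology: Frank  
Physics: Liam   
Economics: Grace
Biology: Kate   
Biology: Grace  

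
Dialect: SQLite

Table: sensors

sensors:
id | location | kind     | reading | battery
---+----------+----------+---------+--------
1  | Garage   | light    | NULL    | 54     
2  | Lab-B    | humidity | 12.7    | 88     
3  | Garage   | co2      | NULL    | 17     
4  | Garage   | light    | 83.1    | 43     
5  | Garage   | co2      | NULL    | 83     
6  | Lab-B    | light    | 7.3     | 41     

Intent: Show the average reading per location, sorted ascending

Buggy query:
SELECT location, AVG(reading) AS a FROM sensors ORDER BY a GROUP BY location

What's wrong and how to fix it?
Bug: GROUP BY must precede ORDER BY

Fix: Reorder: SELECT … FROM … GROUP BY … ORDER BY …

Corrected query:
SELECT location, AVG(reading) AS a FROM sensors GROUP BY location ORDER BY a

Result:
location | a   
---------+-----
Lab-B    | 10  
Garage   | 83.1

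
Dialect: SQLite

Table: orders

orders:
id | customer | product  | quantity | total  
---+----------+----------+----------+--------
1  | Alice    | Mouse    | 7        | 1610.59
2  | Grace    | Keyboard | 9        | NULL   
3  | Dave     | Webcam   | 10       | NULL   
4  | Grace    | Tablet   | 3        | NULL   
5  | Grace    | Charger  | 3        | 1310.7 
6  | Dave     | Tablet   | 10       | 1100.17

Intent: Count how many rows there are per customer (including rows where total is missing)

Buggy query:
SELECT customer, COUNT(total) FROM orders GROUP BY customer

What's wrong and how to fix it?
Bug: COUNT(column) counts non-NULL values only; rows with NULL total aren't counted

Fix: Replace COUNT(total) with COUNT(*)

Corrected query:
SELECT customer, COUNT(*) FROM orders GROUP BY customer

Result:
customer | COUNT(*)
---------+---------
Alice    | 1       
Dave     | 2       
Grace    | 3       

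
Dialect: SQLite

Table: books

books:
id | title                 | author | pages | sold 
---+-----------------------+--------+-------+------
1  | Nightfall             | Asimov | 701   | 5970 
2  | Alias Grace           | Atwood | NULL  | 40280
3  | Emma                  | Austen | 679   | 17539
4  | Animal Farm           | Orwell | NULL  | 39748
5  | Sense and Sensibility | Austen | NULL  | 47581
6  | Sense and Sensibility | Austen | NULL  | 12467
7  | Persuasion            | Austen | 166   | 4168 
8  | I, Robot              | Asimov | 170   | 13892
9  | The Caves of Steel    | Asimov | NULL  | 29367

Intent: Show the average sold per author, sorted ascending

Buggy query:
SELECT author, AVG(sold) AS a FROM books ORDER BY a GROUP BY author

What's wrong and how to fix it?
Bug: ORDER BY appears before GROUP BY; SQL clause order requires GROUP BY first

Fix: Move ORDER BY to the end, after GROUP BY

Corrected query:
SELECT author, AVG(sold) AS a FROM books GROUP BY author ORDER BY a

Result:
author | a           
-------+-------------
Asimov | 16409.666667
Austen | 20438.75    
Orwell | 39748       
Atwood | 40280       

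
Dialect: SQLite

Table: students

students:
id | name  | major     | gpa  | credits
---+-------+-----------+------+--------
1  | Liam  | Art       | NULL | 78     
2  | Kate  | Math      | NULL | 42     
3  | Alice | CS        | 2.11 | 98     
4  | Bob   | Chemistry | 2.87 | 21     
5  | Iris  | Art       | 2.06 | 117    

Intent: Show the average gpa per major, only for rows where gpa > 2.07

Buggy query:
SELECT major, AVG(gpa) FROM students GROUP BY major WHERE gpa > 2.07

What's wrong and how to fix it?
Bug: Row-level WHERE must come before GROUP BY in the clause order

Fix: Move the WHERE clause before GROUP BY

Corrected query:
SELECT major, AVG(gpa) FROM students WHERE gpa > 2.07 GROUP BY major

Result:
major     | AVG(gpa)
----------+---------
CS        | 2.11    
Chemistry | 2.87    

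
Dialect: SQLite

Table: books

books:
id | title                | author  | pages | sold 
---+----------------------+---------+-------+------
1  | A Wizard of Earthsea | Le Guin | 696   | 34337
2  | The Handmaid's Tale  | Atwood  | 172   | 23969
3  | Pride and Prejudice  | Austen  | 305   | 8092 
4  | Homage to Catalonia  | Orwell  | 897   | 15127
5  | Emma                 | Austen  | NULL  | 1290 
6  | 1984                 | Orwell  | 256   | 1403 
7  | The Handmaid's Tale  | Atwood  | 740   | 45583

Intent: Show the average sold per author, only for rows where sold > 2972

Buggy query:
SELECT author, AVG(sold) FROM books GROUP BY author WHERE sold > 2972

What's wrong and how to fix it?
Bug: Row-level WHERE must come before GROUP BY in the clause order

Fix: Place WHERE between FROM and GROUP BY

Corrected query:
SELECT author, AVG(sold) FROM books WHERE sold > 2972 GROUP BY author

Result:
author  | AVG(sold)
--------+----------
Atwood  | 34776    
Austen  | 8092     
Le Guin | 34337    
Orwell  | 15127    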